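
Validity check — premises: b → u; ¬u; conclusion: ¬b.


This matches the form of modus tollens: the conclusion follows in every model of the premises.

Valid.


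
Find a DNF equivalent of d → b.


Step 1: Rewrite d → b as ¬d ∨ b.

(¬d) ∨ b


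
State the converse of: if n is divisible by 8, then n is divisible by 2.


The converse of (P → Q) is (Q → P). It is not in general equivalent to the original.
Here P = 'n is divisible by 8' and Q = 'n is divisible by 2'.

If n is divisible by 2, then n is divisible by 8.


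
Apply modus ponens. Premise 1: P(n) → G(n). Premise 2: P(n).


Modus ponens: from (P → Q) and P, infer Q.
P = 'P(n)' is asserted, and P → Q holds, so Q follows.

G(n).


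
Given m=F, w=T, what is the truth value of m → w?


Implication is false only when antecedent is true and consequent is false.
Substitute: m=F, w=T.
F → T evaluates to T.

T


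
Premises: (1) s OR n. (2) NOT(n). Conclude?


Disjunctive syllogism: from (P ∨ Q) and ¬P, infer Q.
One disjunct, 'n', is ruled out; the other must hold.

s


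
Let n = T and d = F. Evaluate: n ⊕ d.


Exclusive or is true when exactly one operand is true.
Substitute: n=T, d=F.
T ⊕ F evaluates to T.

T


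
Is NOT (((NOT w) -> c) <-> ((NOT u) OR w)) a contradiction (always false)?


Truth table over {c, u, w}:
c | u | w | φ
-------------
F | F | F | T
T | F | F | F
F | T | F | F
T | T | F | T
F | F | T | F
T | F | T | F
F | T | T | F
T | T | T | F
Satisfying assignment at row 1: c=F, u=F, w=F gives T.

No, it is not a contradiction.


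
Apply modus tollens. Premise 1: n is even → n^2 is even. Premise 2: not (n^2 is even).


Modus tollens: from (P → Q) and ¬Q, infer ¬P.
Q = 'n^2 is even' is denied; since P → Q, P must also fail.

Not (n is even).


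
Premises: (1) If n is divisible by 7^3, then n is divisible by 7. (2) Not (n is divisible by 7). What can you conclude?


Modus tollens: from (P → Q) and ¬Q, infer ¬P.
Q = 'n is divisible by 7' is denied; since P → Q, P must also fail.

Not (n is divisible by 7^3).


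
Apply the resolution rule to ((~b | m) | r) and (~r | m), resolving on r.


The clauses contain complementary literals r and ~r.
Resolution eliminates this pair and disjoins the remaining literals (merging duplicates).

(m | ~b)


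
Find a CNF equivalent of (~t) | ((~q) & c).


Step 1: Distribute ∨ over ∧: (¬t) ∨ ((¬q) ∧ c) = ((¬t) ∨ (¬q)) ∧ ((¬t) ∨ c).

((~t) | (~q)) & ((~t) | c)


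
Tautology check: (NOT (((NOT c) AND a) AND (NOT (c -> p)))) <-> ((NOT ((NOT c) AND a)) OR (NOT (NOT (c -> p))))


Build the truth table over {a, c, p}:
a | c | p | φ
-------------
F | F | F | T
T | F | F | T
F | T | F | T
T | T | F | T
F | F | T | T
T | F | T | T
F | T | T | T
T | T | T | T
Every row evaluates to true.

Yes, it is a tautology.


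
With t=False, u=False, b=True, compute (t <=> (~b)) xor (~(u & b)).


Substitute t=False, u=False, b=True:
~b = False
t <=> (~b) = False <=> False = True
u & b = False & True = False
~(u & b) = True
(t <=> (~b)) xor (~(u & b)) = True xor True = False

False


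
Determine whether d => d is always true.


Build the truth table over {d}:
d | φ
-----
False | True
True | True
Every row evaluates to true.

Yes, it is a tautology.


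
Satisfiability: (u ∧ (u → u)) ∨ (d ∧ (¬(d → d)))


Search for a satisfying assignment over {d, u}.
Try d=F, u=T: the formula evaluates to T.
A satisfying assignment exists.

Satisfiable.


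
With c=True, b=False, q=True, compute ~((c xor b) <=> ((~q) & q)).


Substitute c=True, b=False, q=True:
c xor b = True xor False = True
~q = False
(~q) & q = False & True = False
(c xor b) <=> ((~q) & q) = True <=> False = False
~((c xor b) <=> ((~q) & q)) = True

True


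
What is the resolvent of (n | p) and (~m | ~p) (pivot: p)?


The clauses contain complementary literals p and ~p.
Resolution eliminates this pair and disjoins the remaining literals (merging duplicates).

(n | ~m)


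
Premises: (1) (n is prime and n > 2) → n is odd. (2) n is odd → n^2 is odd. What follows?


Hypothetical syllogism: from (P → Q) and (Q → R), infer (P → R).
Chain the two implications through the shared middle term 'n is odd'.

(n is prime and n > 2) → n^2 is odd


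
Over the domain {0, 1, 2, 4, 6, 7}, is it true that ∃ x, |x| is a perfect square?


Evaluate the predicate on each element: 0:T, 1:T, 2:F, 4:T, 6:F, 7:F.
Witness x = 0 satisfies the predicate.

T


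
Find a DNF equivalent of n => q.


Step 1: Rewrite n → q as ¬n ∨ q.

(~n) | q


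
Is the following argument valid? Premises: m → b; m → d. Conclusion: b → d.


This is (no valid rule). There exist truth assignments where the premises are all true but the conclusion is false.

Invalid.


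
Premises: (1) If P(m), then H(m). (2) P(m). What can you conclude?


Modus ponens: from (P → Q) and P, infer Q.
P = 'P(m)' is asserted, and P → Q holds, so Q follows.

H(m).


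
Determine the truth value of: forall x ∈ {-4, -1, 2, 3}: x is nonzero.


Evaluate the predicate on each element: -4:True, -1:True, 2:True, 3:True.
Every element satisfies the predicate.

True


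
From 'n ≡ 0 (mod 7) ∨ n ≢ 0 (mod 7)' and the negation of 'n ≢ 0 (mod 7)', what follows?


Disjunctive syllogism: from (P ∨ Q) and ¬P, infer Q.
One disjunct, 'n ≢ 0 (mod 7)', is ruled out; the other must hold.

n ≡ 0 (mod 7)


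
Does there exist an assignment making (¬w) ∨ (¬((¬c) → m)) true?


Search for a satisfying assignment over {c, m, w}.
Try c=F, m=F, w=F: the formula evaluates to T.
A satisfying assignment exists.

Satisfiable.


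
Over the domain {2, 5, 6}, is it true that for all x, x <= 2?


Evaluate the predicate on each element: 2:T, 5:F, 6:F.
Counterexample x = 5 fails the predicate.

F


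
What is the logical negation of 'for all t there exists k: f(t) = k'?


Negation flips each quantifier (∀↔∃) and negates the inner predicate.
¬(for all t there exists k: φ) = there exists t for all k: ¬φ.

there exists t for all k: NOT(f(t) = k)


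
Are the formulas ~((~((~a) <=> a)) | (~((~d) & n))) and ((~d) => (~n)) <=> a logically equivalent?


Compare truth tables:
a | d | n | φ | ψ
-----------------
False | False | False | False | False
True | False | False | False | True
False | True | False | False | False
True | True | False | False | True
False | False | True | False | True
True | False | True | False | False
False | True | True | False | False
True | True | True | False | True
They differ at row 2 (a=True, d=False, n=False): φ=False but ψ=True.

No, they are not logically equivalent.


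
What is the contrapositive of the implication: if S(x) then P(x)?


The contrapositive of (P → Q) is (¬Q → ¬P); it is logically equivalent to the original.
Here P = 'S(x)' and Q = 'P(x)'.

If not (P(x)), then not (S(x)).


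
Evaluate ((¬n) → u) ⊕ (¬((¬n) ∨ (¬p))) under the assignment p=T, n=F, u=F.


Substitute p=T, n=F, u=F:
¬n = T
(¬n) → u = T → F = F
¬n = T
¬p = F
(¬n) ∨ (¬p) = T ∨ F = T
¬((¬n) ∨ (¬p)) = F
((¬n) → u) ⊕ (¬((¬n) ∨ (¬p))) = F ⊕ F = F

F


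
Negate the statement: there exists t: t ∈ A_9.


¬(for all x: φ) = there exists x: ¬φ, and ¬(there exists x: φ) = for all x: ¬φ.
Apply to the existential statement.

for all t: NOT(t ∈ A_9)


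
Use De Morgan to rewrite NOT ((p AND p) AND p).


De Morgan: the negation of a conjunction is the disjunction of the negations.
Distribute NOT across AND, flipping it to OR, and negate each literal.

((NOT p) OR (NOT p)) OR (NOT p)


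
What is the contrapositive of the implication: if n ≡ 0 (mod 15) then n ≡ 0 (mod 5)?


The contrapositive of (P → Q) is (¬Q → ¬P); it is logically equivalent to the original.
Here P = 'n ≡ 0 (mod 15)' and Q = 'n ≡ 0 (mod 5)'.

If not (n ≡ 0 (mod 5)), then not (n ≡ 0 (mod 15)).


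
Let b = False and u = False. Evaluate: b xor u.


Exclusive or is true when exactly one operand is true.
Substitute: b=False, u=False.
False xor False evaluates to False.

False


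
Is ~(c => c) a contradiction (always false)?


Truth table over {c}:
c | φ
-----
False | False
True | False
Every row is false.

Yes, it is a contradiction.


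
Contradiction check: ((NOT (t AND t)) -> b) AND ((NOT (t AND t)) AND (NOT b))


Truth table over {b, t}:
b | t | φ
---------
F | F | F
T | F | F
F | T | F
T | T | F
Every row is false.

Yes, it is a contradiction.


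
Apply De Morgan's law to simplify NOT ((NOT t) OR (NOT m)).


De Morgan: the negation of a disjunction is the conjunction of the negations.
Distribute NOT across OR, flipping it to AND, and negate each literal.

t AND m


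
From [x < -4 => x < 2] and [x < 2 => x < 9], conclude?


Hypothetical syllogism: from (P → Q) and (Q → R), infer (P → R).
Chain the two implications through the shared middle term 'x < 2'.

x < -4 => x < 9


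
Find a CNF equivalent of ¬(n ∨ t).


Step 1: Apply De Morgan: ¬(n ∨ t) = ¬n ∧ ¬t.

(¬n) ∧ (¬t)


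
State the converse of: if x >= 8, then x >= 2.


The converse of (P → Q) is (Q → P). It is not in general equivalent to the original.
Here P = 'x >= 8' and Q = 'x >= 2'.

If x >= 2, then x >= 8.


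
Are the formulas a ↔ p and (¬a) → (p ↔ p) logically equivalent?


Compare truth tables:
a | p | φ | ψ
-------------
F | F | T | T
T | F | F | T
F | T | F | T
T | T | T | T
They differ at row 2 (a=T, p=F): φ=F but ψ=T.

No, they are not logically equivalent.


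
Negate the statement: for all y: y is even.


¬(for all x: φ) = there exists x: ¬φ, and ¬(there exists x: φ) = for all x: ¬φ.
Apply to the universal statement.

there exists y: NOT(y is even)


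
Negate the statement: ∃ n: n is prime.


¬(∀ x: φ) = ∃ x: ¬φ, and ¬(∃ x: φ) = ∀ x: ¬φ.
Apply to the existential statement.

∀ n: ¬(n is prime)


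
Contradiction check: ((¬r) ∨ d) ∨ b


Truth table over {b, d, r}:
b | d | r | φ
-------------
F | F | F | T
T | F | F | T
F | T | F | T
T | T | F | T
F | F | T | F
T | F | T | T
F | T | T | T
T | T | T | T
Satisfying assignment at row 1: b=F, d=F, r=F gives T.

No, it is not a contradiction.


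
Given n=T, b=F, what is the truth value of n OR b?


Disjunction is false only when both operands are false.
Substitute: n=T, b=F.
T OR F evaluates to T.

T


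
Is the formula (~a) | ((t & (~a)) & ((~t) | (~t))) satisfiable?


Search for a satisfying assignment over {a, t}.
Try a=False, t=False: the formula evaluates to True.
A satisfying assignment exists.

Satisfiable.


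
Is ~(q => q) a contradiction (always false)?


Truth table over {q}:
q | φ
-----
False | False
True | False
Every row is false.

Yes, it is a contradiction.


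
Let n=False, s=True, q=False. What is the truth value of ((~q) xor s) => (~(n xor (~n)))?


Substitute n=False, s=True, q=False:
~q = True
(~q) xor s = True xor True = False
~n = True
n xor (~n) = False xor True = True
~(n xor (~n)) = False
((~q) xor s) => (~(n xor (~n))) = False => False = True

True


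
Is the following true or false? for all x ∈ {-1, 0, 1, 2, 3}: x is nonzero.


Evaluate the predicate on each element: -1:T, 0:F, 1:T, 2:T, 3:T.
Counterexample x = 0 fails the predicate.

F


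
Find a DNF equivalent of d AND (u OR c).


Step 1: Distribute ∧ over ∨: d ∧ (u ∨ c) = (d ∧ u) ∨ (d ∧ c).

(d AND u) OR (d AND c)


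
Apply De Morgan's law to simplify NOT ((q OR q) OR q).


De Morgan: the negation of a disjunction is the conjunction of the negations.
Distribute NOT across OR, flipping it to AND, and negate each literal.

((NOT q) AND (NOT q)) AND (NOT q)


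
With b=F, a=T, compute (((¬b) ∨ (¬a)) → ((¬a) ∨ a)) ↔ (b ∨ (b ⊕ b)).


Substitute b=F, a=T:
¬b = T
¬a = F
(¬b) ∨ (¬a) = T ∨ F = T
¬a = F
(¬a) ∨ a = F ∨ T = T
((¬b) ∨ (¬a)) → ((¬a) ∨ a) = T → T = T
b ⊕ b = F ⊕ F = F
b ∨ (b ⊕ b) = F ∨ F = F
(((¬b) ∨ (¬a)) → ((¬a) ∨ a)) ↔ (b ∨ (b ⊕ b)) = T ↔ F = F

F


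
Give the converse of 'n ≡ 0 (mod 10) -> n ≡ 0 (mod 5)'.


The converse of (P → Q) is (Q → P). It is not in general equivalent to the original.
Here P = 'n ≡ 0 (mod 10)' and Q = 'n ≡ 0 (mod 5)'.

If n ≡ 0 (mod 5), then n ≡ 0 (mod 10).


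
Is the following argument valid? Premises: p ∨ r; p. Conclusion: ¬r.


This is affirming a disjunct (fallacy). There exist truth assignments where the premises are all true but the conclusion is false.

Invalid.


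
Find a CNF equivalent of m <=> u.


Step 1: Rewrite m ↔ u as (m → u) ∧ (u → m).
Step 2: Rewrite each implication as a disjunction.

((~m) | u) & ((~u) | m)


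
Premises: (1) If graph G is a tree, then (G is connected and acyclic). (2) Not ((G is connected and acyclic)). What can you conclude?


Modus tollens: from (P → Q) and ¬Q, infer ¬P.
Q = '(G is connected and acyclic)' is denied; since P → Q, P must also fail.

Not (graph G is a tree).


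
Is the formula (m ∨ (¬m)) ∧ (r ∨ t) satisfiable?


Search for a satisfying assignment over {m, r, t}.
Try m=F, r=T, t=F: the formula evaluates to T.
A satisfying assignment exists.

Satisfiable.


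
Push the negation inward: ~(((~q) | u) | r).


De Morgan: the negation of a disjunction is the conjunction of the negations.
Distribute ~ across |, flipping it to &, and negate each literal.

(q & (~u)) & (~r)


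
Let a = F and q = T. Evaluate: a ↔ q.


Biconditional is true when both operands have the same truth value.
Substitute: a=F, q=T.
F ↔ T evaluates to F.

F


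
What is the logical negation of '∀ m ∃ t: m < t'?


Negation flips each quantifier (∀↔∃) and negates the inner predicate.
¬(∀ m ∃ t: φ) = ∃ m ∀ t: ¬φ.

∃ m ∀ t: ¬(m < t)


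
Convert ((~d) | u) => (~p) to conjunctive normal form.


Step 1: Rewrite as ¬((¬d) ∨ u) ∨ (¬p) = (¬(¬d) ∧ ¬u) ∨ (¬p).
Step 2: Distribute ∨ over ∧.
Step 3: Eliminate any double negations (¬¬X = X).

(d | (~p)) & ((~u) | (~p))


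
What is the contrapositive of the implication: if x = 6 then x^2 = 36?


The contrapositive of (P → Q) is (¬Q → ¬P); it is logically equivalent to the original.
Here P = 'x = 6' and Q = 'x^2 = 36'.

If not (x^2 = 36), then not (x = 6).


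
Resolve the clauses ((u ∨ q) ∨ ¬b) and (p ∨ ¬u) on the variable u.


The clauses contain complementary literals u and ¬u.
Resolution eliminates this pair and disjoins the remaining literals (merging duplicates).

((¬b ∨ q) ∨ p)


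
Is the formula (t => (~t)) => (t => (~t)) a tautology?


Build the truth table over {t}:
t | φ
-----
False | True
True | True
Every row evaluates to true.

Yes, it is a tautology.


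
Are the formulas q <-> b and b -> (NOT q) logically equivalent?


Compare truth tables:
b | q | φ | ψ
-------------
F | F | T | T
T | F | F | T
F | T | F | T
T | T | T | F
They differ at row 2 (b=T, q=F): φ=F but ψ=T.

No, they are not logically equivalent.


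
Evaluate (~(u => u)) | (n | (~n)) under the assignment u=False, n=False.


Substitute u=False, n=False:
u => u = False => False = True
~(u => u) = False
~n = True
n | (~n) = False | True = True
(~(u => u)) | (n | (~n)) = False | True = True

True


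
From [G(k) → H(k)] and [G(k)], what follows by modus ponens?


Modus ponens: from (P → Q) and P, infer Q.
P = 'G(k)' is asserted, and P → Q holds, so Q follows.

H(k).


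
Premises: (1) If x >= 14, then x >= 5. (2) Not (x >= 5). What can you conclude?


Modus tollens: from (P → Q) and ¬Q, infer ¬P.
Q = 'x >= 5' is denied; since P → Q, P must also fail.

Not (x >= 14).


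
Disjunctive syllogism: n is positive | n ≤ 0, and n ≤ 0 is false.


Disjunctive syllogism: from (P ∨ Q) and ¬P, infer Q.
One disjunct, 'n ≤ 0', is ruled out; the other must hold.

n is positive


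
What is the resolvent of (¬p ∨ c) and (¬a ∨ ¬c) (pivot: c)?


The clauses contain complementary literals c and ¬c.
Resolution eliminates this pair and disjoins the remaining literals (merging duplicates).

(¬p ∨ ¬a)


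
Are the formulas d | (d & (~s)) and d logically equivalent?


Compare truth tables:
d | s | φ | ψ
-------------
False | False | False | False
True | False | True | True
False | True | False | False
True | True | True | True
The columns φ and ψ agree on every row.

Yes, they are logically equivalent.


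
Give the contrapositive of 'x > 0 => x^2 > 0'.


The contrapositive of (P → Q) is (¬Q → ¬P); it is logically equivalent to the original.
Here P = 'x > 0' and Q = 'x^2 > 0'.

If not (x^2 > 0), then not (x > 0).


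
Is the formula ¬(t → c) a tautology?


Build the truth table over {c, t}:
c | t | φ
---------
F | F | F
T | F | F
F | T | T
T | T | F
Counterexample at row 1: with c=F, t=F, the formula is F.

No, it is not a tautology.


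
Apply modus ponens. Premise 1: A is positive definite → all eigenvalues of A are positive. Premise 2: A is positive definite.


Modus ponens: from (P → Q) and P, infer Q.
P = 'A is positive definite' is asserted, and P → Q holds, so Q follows.

all eigenvalues of A are positive.


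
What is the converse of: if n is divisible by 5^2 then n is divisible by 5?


The converse of (P → Q) is (Q → P). It is not in general equivalent to the original.
Here P = 'n is divisible by 5^2' and Q = 'n is divisible by 5'.

If n is divisible by 5, then n is divisible by 5^2.


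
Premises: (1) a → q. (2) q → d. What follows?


Hypothetical syllogism: from (P → Q) and (Q → R), infer (P → R).
Chain the two implications through the shared middle term 'q'.

a → d


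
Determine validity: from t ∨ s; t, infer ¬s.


This is affirming a disjunct (fallacy). There exist truth assignments where the premises are all true but the conclusion is false.

Invalid.


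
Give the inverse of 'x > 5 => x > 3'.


The inverse of (P → Q) is (¬P → ¬Q). It is equivalent to the converse, not to the original.
Here P = 'x > 5' and Q = 'x > 3'.

If not (x > 5), then not (x > 3).


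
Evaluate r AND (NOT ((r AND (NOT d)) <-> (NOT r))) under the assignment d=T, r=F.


Substitute d=T, r=F:
NOT d = F
r AND (NOT d) = F AND F = F
NOT r = T
(r AND (NOT d)) <-> (NOT r) = F <-> T = F
NOT ((r AND (NOT d)) <-> (NOT r)) = T
r AND (NOT ((r AND (NOT d)) <-> (NOT r))) = F AND T = F

F


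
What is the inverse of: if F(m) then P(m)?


The inverse of (P → Q) is (¬P → ¬Q). It is equivalent to the converse, not to the original.
Here P = 'F(m)' and Q = 'P(m)'.

If not (F(m)), then not (P(m)).


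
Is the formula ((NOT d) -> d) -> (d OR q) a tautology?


Build the truth table over {d, q}:
d | q | φ
---------
F | F | T
T | F | T
F | T | T
T | T | T
Every row evaluates to true.

Yes, it is a tautology.


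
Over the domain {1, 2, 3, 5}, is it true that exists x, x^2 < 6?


Evaluate the predicate on each element: 1:True, 2:True, 3:False, 5:False.
Witness x = 1 satisfies the predicate.

True


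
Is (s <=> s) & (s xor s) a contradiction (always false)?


Truth table over {s}:
s | φ
-----
False | False
True | False
Every row is false.

Yes, it is a contradiction.


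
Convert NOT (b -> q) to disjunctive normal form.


Step 1: Rewrite implication then negate: ¬(¬b ∨ q) = b ∧ ¬q.

b AND (NOT q)


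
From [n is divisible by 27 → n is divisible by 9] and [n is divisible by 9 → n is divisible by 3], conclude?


Hypothetical syllogism: from (P → Q) and (Q → R), infer (P → R).
Chain the two implications through the shared middle term 'n is divisible by 9'.

n is divisible by 27 → n is divisible by 3


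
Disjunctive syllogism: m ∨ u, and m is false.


Disjunctive syllogism: from (P ∨ Q) and ¬P, infer Q.
One disjunct, 'm', is ruled out; the other must hold.

u


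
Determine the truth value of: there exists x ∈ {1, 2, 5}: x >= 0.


Evaluate the predicate on each element: 1:T, 2:T, 5:T.
Witness x = 1 satisfies the predicate.

T


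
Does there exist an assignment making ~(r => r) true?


Check all 2 assignments over {r}:
r | φ
-----
False | False
True | False
No assignment makes the formula true.

Unsatisfiable.


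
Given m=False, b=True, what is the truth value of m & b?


Conjunction is true only when both operands are true.
Substitute: m=False, b=True.
False & True evaluates to False.

False


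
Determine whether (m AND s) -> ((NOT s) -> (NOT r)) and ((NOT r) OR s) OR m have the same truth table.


Compare truth tables:
m | r | s | φ | ψ
-----------------
F | F | F | T | T
T | F | F | T | T
F | T | F | T | F
T | T | F | T | T
F | F | T | T | T
T | F | T | T | T
F | T | T | T | T
T | T | T | T | T
They differ at row 3 (m=F, r=T, s=F): φ=T but ψ=F.

No, they are not logically equivalent.


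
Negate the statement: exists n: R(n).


¬(forall x: φ) = exists x: ¬φ, and ¬(exists x: φ) = forall x: ¬φ.
Apply to the existential statement.

forall n: ~(R(n))


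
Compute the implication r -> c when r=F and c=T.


Implication is false only when antecedent is true and consequent is false.
Substitute: r=F, c=T.
F -> T evaluates to T.

T


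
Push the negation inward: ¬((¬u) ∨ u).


De Morgan: the negation of a disjunction is the conjunction of the negations.
Distribute ¬ across ∨, flipping it to ∧, and negate each literal.

u ∧ (¬u)


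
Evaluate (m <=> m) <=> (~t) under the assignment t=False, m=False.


Substitute t=False, m=False:
m <=> m = False <=> False = True
~t = True
(m <=> m) <=> (~t) = True <=> True = True

True


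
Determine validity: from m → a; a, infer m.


This is affirming the consequent (fallacy). There exist truth assignments where the premises are all true but the conclusion is false.

Invalid.


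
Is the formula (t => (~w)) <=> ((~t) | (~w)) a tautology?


Build the truth table over {t, w}:
t | w | φ
---------
False | False | True
True | False | True
False | True | True
True | True | True
Every row evaluates to true.

Yes, it is a tautology.


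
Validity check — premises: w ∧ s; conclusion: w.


This matches the form of conjunction elimination: the conclusion follows in every model of the premises.

Valid.


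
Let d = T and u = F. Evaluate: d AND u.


Conjunction is true only when both operands are true.
Substitute: d=T, u=F.
T AND F evaluates to F.

F


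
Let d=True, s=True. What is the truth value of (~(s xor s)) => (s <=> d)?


Substitute d=True, s=True:
s xor s = True xor True = False
~(s xor s) = True
s <=> d = True <=> True = True
(~(s xor s)) => (s <=> d) = True => True = True

True


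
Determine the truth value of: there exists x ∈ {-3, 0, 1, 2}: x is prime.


Evaluate the predicate on each element: -3:F, 0:F, 1:F, 2:T.
Witness x = 2 satisfies the predicate.

T


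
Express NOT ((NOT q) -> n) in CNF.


Step 1: Rewrite (¬q) → n as ¬(¬q) ∨ n.
Step 2: Negate: ¬(¬(¬q) ∨ n) = (¬q) ∧ ¬n (De Morgan + double negation).

(NOT q) AND (NOT n)


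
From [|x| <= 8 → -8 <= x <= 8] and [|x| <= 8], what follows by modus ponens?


Modus ponens: from (P → Q) and P, infer Q.
P = '|x| <= 8' is asserted, and P → Q holds, so Q follows.

-8 <= x <= 8.


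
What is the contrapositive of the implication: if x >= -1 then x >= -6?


The contrapositive of (P → Q) is (¬Q → ¬P); it is logically equivalent to the original.
Here P = 'x >= -1' and Q = 'x >= -6'.

If not (x >= -6), then not (x >= -1).


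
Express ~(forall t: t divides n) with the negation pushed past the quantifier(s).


¬(forall x: φ) = exists x: ¬φ, and ¬(exists x: φ) = forall x: ¬φ.
Apply to the universal statement.

exists t: ~(t divides n)


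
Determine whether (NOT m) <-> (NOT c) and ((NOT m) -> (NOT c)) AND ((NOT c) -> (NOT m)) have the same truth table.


Compare truth tables:
c | m | φ | ψ
-------------
F | F | T | T
T | F | F | F
F | T | F | F
T | T | T | T
The columns φ and ψ agree on every row.

Yes, they are logically equivalent.


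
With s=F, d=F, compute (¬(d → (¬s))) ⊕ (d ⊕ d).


Substitute s=F, d=F:
¬s = T
d → (¬s) = F → T = T
¬(d → (¬s)) = F
d ⊕ d = F ⊕ F = F
(¬(d → (¬s))) ⊕ (d ⊕ d) = F ⊕ F = F

F


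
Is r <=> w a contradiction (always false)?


Truth table over {r, w}:
r | w | φ
---------
False | False | True
True | False | False
False | True | False
True | True | True
Satisfying assignment at row 1: r=False, w=False gives True.

No, it is not a contradiction.


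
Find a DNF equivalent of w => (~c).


Step 1: Rewrite w → (¬c) as ¬w ∨ (¬c).

(~w) | (~c)


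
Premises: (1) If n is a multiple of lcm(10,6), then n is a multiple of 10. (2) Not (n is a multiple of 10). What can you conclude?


Modus tollens: from (P → Q) and ¬Q, infer ¬P.
Q = 'n is a multiple of 10' is denied; since P → Q, P must also fail.

Not (n is a multiple of lcm(10,6)).


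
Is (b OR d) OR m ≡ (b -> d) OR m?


Compare truth tables:
b | d | m | φ | ψ
-----------------
F | F | F | F | T
T | F | F | T | F
F | T | F | T | T
T | T | F | T | T
F | F | T | T | T
T | F | T | T | T
F | T | T | T | T
T | T | T | T | T
They differ at row 1 (b=F, d=F, m=F): φ=F but ψ=T.

No, they are not logically equivalent.


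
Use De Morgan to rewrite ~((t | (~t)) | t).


De Morgan: the negation of a disjunction is the conjunction of the negations.
Distribute ~ across |, flipping it to &, and negate each literal.

((~t) & t) & (~t)


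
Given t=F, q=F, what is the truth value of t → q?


Implication is false only when antecedent is true and consequent is false.
Substitute: t=F, q=F.
F → F evaluates to T.

T


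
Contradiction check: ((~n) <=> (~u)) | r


Truth table over {n, r, u}:
n | r | u | φ
-------------
False | False | False | True
True | False | False | False
False | True | False | True
True | True | False | True
False | False | True | False
True | False | True | True
False | True | True | True
True | True | True | True
Satisfying assignment at row 1: n=False, r=False, u=False gives True.

No, it is not a contradiction.


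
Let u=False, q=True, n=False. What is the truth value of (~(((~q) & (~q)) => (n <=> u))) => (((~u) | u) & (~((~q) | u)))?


Substitute u=False, q=True, n=False:
… (earlier sub-steps elided)
n <=> u = False <=> False = True
((~q) & (~q)) => (n <=> u) = False => True = True
~(((~q) & (~q)) => (n <=> u)) = False
~u = True
(~u) | u = True | False = True
~q = False
(~q) | u = False | False = False
~((~q) | u) = True
((~u) | u) & (~((~q) | u)) = True & True = True
(~(((~q) & (~q)) => (n <=> u))) => (((~u) | u) & (~((~q) | u))) = False => True = True

True


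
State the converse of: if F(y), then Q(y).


The converse of (P → Q) is (Q → P). It is not in general equivalent to the original.
Here P = 'F(y)' and Q = 'Q(y)'.

If Q(y), then F(y).


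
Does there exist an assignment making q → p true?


Search for a satisfying assignment over {p, q}.
Try p=F, q=F: the formula evaluates to T.
A satisfying assignment exists.

Satisfiable.


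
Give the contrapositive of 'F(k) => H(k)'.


The contrapositive of (P → Q) is (¬Q → ¬P); it is logically equivalent to the original.
Here P = 'F(k)' and Q = 'H(k)'.

If not (H(k)), then not (F(k)).


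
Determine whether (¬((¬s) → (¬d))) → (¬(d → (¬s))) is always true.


Build the truth table over {d, s}:
d | s | φ
---------
F | F | T
T | F | F
F | T | T
T | T | T
Counterexample at row 2: with d=T, s=F, the formula is F.

No, it is not a tautology.


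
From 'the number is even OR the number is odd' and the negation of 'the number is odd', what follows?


Disjunctive syllogism: from (P ∨ Q) and ¬P, infer Q.
One disjunct, 'the number is odd', is ruled out; the other must hold.

the number is even


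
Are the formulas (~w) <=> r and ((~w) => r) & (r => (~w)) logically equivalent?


Compare truth tables:
r | w | φ | ψ
-------------
False | False | False | False
True | False | True | True
False | True | True | True
True | True | False | False
The columns φ and ψ agree on every row.

Yes, they are logically equivalent.


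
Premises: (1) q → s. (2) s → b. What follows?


Hypothetical syllogism: from (P → Q) and (Q → R), infer (P → R).
Chain the two implications through the shared middle term 's'.

q → b


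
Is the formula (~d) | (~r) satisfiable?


Search for a satisfying assignment over {d, r}.
Try d=False, r=False: the formula evaluates to True.
A satisfying assignment exists.

Satisfiable.


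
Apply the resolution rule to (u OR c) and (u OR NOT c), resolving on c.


The clauses contain complementary literals c and NOTc.
Resolution eliminates this pair and disjoins the remaining literals (merging duplicates).

u


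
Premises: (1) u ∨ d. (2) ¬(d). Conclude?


Disjunctive syllogism: from (P ∨ Q) and ¬P, infer Q.
One disjunct, 'd', is ruled out; the other must hold.

u


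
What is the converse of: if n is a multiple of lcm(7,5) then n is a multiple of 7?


The converse of (P → Q) is (Q → P). It is not in general equivalent to the original.
Here P = 'n is a multiple of lcm(7,5)' and Q = 'n is a multiple of 7'.

If n is a multiple of 7, then n is a multiple of lcm(7,5).


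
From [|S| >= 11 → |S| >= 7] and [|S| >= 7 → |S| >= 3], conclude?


Hypothetical syllogism: from (P → Q) and (Q → R), infer (P → R).
Chain the two implications through the shared middle term '|S| >= 7'.

|S| >= 11 → |S| >= 3


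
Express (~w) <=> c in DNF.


Step 1: (¬w) ↔ c is true exactly when both agree: ((¬w) ∧ c) ∨ (¬(¬w) ∧ ¬c).
Step 2: Eliminate any double negations (¬¬X = X).

((~w) & c) | (w & (~c))


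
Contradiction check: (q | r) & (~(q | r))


Truth table over {q, r}:
q | r | φ
---------
False | False | False
True | False | False
False | True | False
True | True | False
Every row is false.

Yes, it is a contradiction.


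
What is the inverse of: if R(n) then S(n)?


The inverse of (P → Q) is (¬P → ¬Q). It is equivalent to the converse, not to the original.
Here P = 'R(n)' and Q = 'S(n)'.

If not (R(n)), then not (S(n)).


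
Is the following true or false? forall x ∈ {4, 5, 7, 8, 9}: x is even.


Evaluate the predicate on each element: 4:True, 5:False, 7:False, 8:True, 9:False.
Counterexample x = 5 fails the predicate.

False


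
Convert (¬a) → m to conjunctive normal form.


Step 1: Rewrite (¬a) → m as ¬(¬a) ∨ m.
Step 2: Eliminate any double negations (¬¬X = X).

a ∨ m


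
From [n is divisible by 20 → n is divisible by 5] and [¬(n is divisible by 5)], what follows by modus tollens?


Modus tollens: from (P → Q) and ¬Q, infer ¬P.
Q = 'n is divisible by 5' is denied; since P → Q, P must also fail.

Not (n is divisible by 20).


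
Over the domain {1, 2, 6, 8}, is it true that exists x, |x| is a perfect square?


Evaluate the predicate on each element: 1:True, 2:False, 6:False, 8:False.
Witness x = 1 satisfies the predicate.

True


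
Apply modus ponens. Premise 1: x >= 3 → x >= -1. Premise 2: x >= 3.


Modus ponens: from (P → Q) and P, infer Q.
P = 'x >= 3' is asserted, and P → Q holds, so Q follows.

x >= -1.


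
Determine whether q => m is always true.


Build the truth table over {m, q}:
m | q | φ
---------
False | False | True
True | False | True
False | True | False
True | True | True
Counterexample at row 3: with m=False, q=True, the formula is False.

No, it is not a tautology.


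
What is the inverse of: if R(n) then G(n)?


The inverse of (P → Q) is (¬P → ¬Q). It is equivalent to the converse, not to the original.
Here P = 'R(n)' and Q = 'G(n)'.

If not (R(n)), then not (G(n)).


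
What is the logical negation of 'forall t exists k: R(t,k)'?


Negation flips each quantifier (∀↔∃) and negates the inner predicate.
¬(forall t exists k: φ) = exists t forall k: ¬φ.

exists t forall k: ~(R(t,k))


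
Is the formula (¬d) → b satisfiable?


Search for a satisfying assignment over {b, d}.
Try b=T, d=F: the formula evaluates to T.
A satisfying assignment exists.

Satisfiable.


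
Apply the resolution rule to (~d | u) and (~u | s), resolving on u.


The clauses contain complementary literals u and ~u.
Resolution eliminates this pair and disjoins the remaining literals (merging duplicates).

(~d | s)


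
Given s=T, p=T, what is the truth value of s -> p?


Implication is false only when antecedent is true and consequent is false.
Substitute: s=T, p=T.
T -> T evaluates to T.

T


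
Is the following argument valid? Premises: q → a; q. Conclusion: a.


This matches the form of modus ponens: the conclusion follows in every model of the premises.

Valid.


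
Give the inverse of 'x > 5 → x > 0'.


The inverse of (P → Q) is (¬P → ¬Q). It is equivalent to the converse, not to the original.
Here P = 'x > 5' and Q = 'x > 0'.

If not (x > 5), then not (x > 0).


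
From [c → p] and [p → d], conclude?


Hypothetical syllogism: from (P → Q) and (Q → R), infer (P → R).
Chain the two implications through the shared middle term 'p'.

c → d


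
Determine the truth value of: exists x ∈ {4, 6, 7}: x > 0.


Evaluate the predicate on each element: 4:True, 6:True, 7:True.
Witness x = 4 satisfies the predicate.

True


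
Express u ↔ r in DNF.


Step 1: u ↔ r is true exactly when both agree: (u ∧ r) ∨ (¬u ∧ ¬r).

(u ∧ r) ∨ ((¬u) ∧ (¬r))


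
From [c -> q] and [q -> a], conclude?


Hypothetical syllogism: from (P → Q) and (Q → R), infer (P → R).
Chain the two implications through the shared middle term 'q'.

c -> a


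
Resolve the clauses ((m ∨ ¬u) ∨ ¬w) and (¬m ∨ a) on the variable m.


The clauses contain complementary literals m and ¬m.
Resolution eliminates this pair and disjoins the remaining literals (merging duplicates).

((¬w ∨ ¬u) ∨ a)


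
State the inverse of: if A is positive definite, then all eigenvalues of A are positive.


The inverse of (P → Q) is (¬P → ¬Q). It is equivalent to the converse, not to the original.
Here P = 'A is positive definite' and Q = 'all eigenvalues of A are positive'.

If not (A is positive definite), then not (all eigenvalues of A are positive).


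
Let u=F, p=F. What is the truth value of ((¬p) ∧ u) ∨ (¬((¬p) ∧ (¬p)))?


Substitute u=F, p=F:
¬p = T
(¬p) ∧ u = T ∧ F = F
¬p = T
¬p = T
(¬p) ∧ (¬p) = T ∧ T = T
¬((¬p) ∧ (¬p)) = F
((¬p) ∧ u) ∨ (¬((¬p) ∧ (¬p))) = F ∨ F = F

F


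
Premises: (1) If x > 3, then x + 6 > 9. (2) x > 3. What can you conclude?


Modus ponens: from (P → Q) and P, infer Q.
P = 'x > 3' is asserted, and P → Q holds, so Q follows.

x + 6 > 9.


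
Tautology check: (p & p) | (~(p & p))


Build the truth table over {p}:
p | φ
-----
False | True
True | True
Every row evaluates to true.

Yes, it is a tautology.


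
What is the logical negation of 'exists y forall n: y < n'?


Negation flips each quantifier (∀↔∃) and negates the inner predicate.
¬(exists y forall n: φ) = forall y exists n: ¬φ.

forall y exists n: ~(y < n)


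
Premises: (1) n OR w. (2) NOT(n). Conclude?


Disjunctive syllogism: from (P ∨ Q) and ¬P, infer Q.
One disjunct, 'n', is ruled out; the other must hold.

w


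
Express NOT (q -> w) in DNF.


Step 1: Rewrite implication then negate: ¬(¬q ∨ w) = q ∧ ¬w.

q AND (NOT w)


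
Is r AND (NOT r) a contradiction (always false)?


Truth table over {r}:
r | φ
-----
F | F
T | F
Every row is false.

Yes, it is a contradiction.


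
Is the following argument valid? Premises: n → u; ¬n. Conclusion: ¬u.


This is denying the antecedent (fallacy). There exist truth assignments where the premises are all true but the conclusion is false.

Invalid.


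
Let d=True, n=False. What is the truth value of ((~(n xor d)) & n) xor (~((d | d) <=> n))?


Substitute d=True, n=False:
n xor d = False xor True = True
~(n xor d) = False
(~(n xor d)) & n = False & False = False
d | d = True | True = True
(d | d) <=> n = True <=> False = False
~((d | d) <=> n) = True
((~(n xor d)) & n) xor (~((d | d) <=> n)) = False xor True = True

True


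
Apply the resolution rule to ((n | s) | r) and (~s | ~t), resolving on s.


The clauses contain complementary literals s and ~s.
Resolution eliminates this pair and disjoins the remaining literals (merging duplicates).

((r | n) | ~t)


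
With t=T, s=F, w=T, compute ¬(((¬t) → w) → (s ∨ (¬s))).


Substitute t=T, s=F, w=T:
¬t = F
(¬t) → w = F → T = T
¬s = T
s ∨ (¬s) = F ∨ T = T
((¬t) → w) → (s ∨ (¬s)) = T → T = T
¬(((¬t) → w) → (s ∨ (¬s))) = F

F


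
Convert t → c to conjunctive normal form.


Step 1: Rewrite t → c as ¬t ∨ c.

(¬t) ∨ c


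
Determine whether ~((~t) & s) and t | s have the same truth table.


Compare truth tables:
s | t | φ | ψ
-------------
False | False | True | False
True | False | False | True
False | True | True | True
True | True | True | True
They differ at row 1 (s=False, t=False): φ=True but ψ=False.

No, they are not logically equivalent.


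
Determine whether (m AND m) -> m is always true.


Build the truth table over {m}:
m | φ
-----
F | T
T | T
Every row evaluates to true.

Yes, it is a tautology.


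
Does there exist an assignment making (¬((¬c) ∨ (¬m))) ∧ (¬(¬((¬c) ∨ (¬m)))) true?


Check all 4 assignments over {c, m}:
c | m | φ
---------
F | F | F
T | F | F
F | T | F
T | T | F
No assignment makes the formula true.

Unsatisfiable.


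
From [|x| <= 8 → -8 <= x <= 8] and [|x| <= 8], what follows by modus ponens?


Modus ponens: from (P → Q) and P, infer Q.
P = '|x| <= 8' is asserted, and P → Q holds, so Q follows.

-8 <= x <= 8.


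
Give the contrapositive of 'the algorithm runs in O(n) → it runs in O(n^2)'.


The contrapositive of (P → Q) is (¬Q → ¬P); it is logically equivalent to the original.
Here P = 'the algorithm runs in O(n)' and Q = 'it runs in O(n^2)'.

If not (it runs in O(n^2)), then not (the algorithm runs in O(n)).


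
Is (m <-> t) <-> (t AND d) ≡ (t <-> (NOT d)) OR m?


Compare truth tables:
d | m | t | φ | ψ
-----------------
F | F | F | F | F
T | F | F | F | T
F | T | F | T | T
T | T | F | T | T
F | F | T | T | T
T | F | T | F | F
F | T | T | F | T
T | T | T | T | T
They differ at row 2 (d=T, m=F, t=F): φ=F but ψ=T.

No, they are not logically equivalent.


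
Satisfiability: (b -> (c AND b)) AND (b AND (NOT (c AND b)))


Check all 4 assignments over {b, c}:
b | c | φ
---------
F | F | F
T | F | F
F | T | F
T | T | F
No assignment makes the formula true.

Unsatisfiable.


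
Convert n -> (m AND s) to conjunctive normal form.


Step 1: Rewrite n → (m ∧ s) as ¬n ∨ (m ∧ s).
Step 2: Distribute ∨ over ∧.

((NOT n) OR m) AND ((NOT n) OR s)


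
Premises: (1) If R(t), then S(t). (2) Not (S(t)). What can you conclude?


Modus tollens: from (P → Q) and ¬Q, infer ¬P.
Q = 'S(t)' is denied; since P → Q, P must also fail.

Not (R(t)).


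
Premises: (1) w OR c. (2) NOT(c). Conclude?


Disjunctive syllogism: from (P ∨ Q) and ¬P, infer Q.
One disjunct, 'c', is ruled out; the other must hold.

w


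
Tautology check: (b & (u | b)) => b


Build the truth table over {b, u}:
b | u | φ
---------
False | False | True
True | False | True
False | True | True
True | True | True
Every row evaluates to true.

Yes, it is a tautology.
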